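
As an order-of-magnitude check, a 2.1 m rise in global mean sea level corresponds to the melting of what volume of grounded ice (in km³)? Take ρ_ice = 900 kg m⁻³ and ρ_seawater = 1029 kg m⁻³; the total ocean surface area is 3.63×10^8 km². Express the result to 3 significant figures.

Required water volume = Δh × A = 2.1 m × 3.63×10^14 m² = 7.623×10^14 m³ = 7.623×10^5 km³.
Ice volume = water volume × ρ_w/ρ_ice = 7.623×10^5 × 1029/900 = 8.72×10^5 km³.

≈ 8.72×10^5 km³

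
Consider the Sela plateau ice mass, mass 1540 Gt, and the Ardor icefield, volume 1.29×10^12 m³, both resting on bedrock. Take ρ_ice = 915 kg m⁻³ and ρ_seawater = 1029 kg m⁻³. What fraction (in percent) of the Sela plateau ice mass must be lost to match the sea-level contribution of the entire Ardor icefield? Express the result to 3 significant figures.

Equal sea-level rise means equal mass of meltwater, i.e. equal mass of ice lost.
Ice mass of Ardor: 1.180×10^15 kg; ice mass of Sela: 1.540×10^15 kg.
Fraction required = 1.180×10^15 / 1.540×10^15 = 0.766 → 76.6 %.

≈ 76.6 %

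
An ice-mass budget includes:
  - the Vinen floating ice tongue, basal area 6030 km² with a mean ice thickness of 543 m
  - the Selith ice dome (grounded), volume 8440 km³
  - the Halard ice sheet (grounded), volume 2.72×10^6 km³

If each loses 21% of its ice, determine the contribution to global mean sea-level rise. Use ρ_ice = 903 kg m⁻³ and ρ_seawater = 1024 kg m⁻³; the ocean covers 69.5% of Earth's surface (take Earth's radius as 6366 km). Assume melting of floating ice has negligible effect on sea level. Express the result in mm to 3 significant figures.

≈ 1430 mm

The Vinen floating ice tongue is floating and already displaces its own weight of water, so its melt adds essentially nothing to sea level.
Selith: 0.21 × 8440 km³ × (903/1024) = 1563 km³ of water.
Halard: 0.21 × 2.72×10^6 km³ × (903/1024) = 5.037×10^5 km³ of water.
Total added water ≈ 5.053×10^14 m³ over 3.54×10^14 m² → Δh = 1.43 m = 1430 mm.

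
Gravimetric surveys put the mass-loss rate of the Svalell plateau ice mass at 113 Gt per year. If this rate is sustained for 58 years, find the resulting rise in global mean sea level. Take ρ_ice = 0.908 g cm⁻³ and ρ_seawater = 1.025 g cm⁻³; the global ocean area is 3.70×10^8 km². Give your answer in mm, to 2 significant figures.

Total mass lost = 113 Gt/yr × 58 yr = 6554 Gt = 6.554×10^15 kg.
ρ_w = 1.025 g cm⁻³ = 1025 kg m⁻³, so water volume = 6.554×10^15 / 1025 = 6.394×10^12 m³.
Δh = 6.394×10^12 / 3.70×10^14 = 0.0173 m = 17 mm.

≈ 17 mm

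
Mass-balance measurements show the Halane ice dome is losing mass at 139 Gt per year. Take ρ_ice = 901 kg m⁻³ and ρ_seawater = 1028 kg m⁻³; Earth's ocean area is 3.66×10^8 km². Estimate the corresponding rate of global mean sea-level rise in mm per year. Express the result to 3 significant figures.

ρ_w = 1028 kg m⁻³. Annual water volume added = 139 Gt / ρ_w = 1.390×10^14 kg / 1028 kg m⁻³ = 1.352×10^11 m³.
Δh per year = 1.352×10^11 / 3.66×10^14 = 3.69×10^-4 m = 0.369 mm.

≈ 0.369 mm/yr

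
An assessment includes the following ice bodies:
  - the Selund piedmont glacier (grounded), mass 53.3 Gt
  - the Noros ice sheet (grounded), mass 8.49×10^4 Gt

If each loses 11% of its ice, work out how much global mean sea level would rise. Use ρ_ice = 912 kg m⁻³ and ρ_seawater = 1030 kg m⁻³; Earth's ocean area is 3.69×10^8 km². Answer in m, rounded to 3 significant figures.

≈ 0.0246 m

Selund: 0.11 × 53.3 Gt = 5.863×10^12 kg; dividing by ρ_w = 1030 kg m⁻³ gives 5.692×10^9 m³ of water.
Noros: 0.11 × 8.49×10^4 Gt = 9.339×10^15 kg; dividing by ρ_w = 1030 kg m⁻³ gives 9.067×10^12 m³ of water.
Total added water ≈ 9.073×10^12 m³ over 3.69×10^14 m² → Δh = 0.0246 m.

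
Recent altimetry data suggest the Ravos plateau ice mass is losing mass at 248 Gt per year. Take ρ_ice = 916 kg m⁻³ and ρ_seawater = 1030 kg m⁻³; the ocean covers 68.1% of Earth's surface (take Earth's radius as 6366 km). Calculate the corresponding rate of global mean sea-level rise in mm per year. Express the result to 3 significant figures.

≈ 0.694 mm/yr

ρ_w = 1030 kg m⁻³. Annual water volume added = 248 Gt / ρ_w = 2.480×10^14 kg / 1030 kg m⁻³ = 2.408×10^11 m³.
Δh per year = 2.408×10^11 / 3.47×10^14 = 6.94×10^-4 m = 0.694 mm.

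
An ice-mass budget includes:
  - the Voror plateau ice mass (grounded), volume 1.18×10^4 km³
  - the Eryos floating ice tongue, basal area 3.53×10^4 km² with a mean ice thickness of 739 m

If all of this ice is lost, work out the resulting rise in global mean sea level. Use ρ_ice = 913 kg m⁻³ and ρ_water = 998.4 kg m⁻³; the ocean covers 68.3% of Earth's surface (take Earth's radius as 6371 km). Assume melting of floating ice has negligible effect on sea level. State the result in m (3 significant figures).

Voror: 1.18×10^4 km³ × (913/998.4) = 1.079×10^4 km³ of water.
The Eryos floating ice tongue is floating and already displaces its own weight of water, so its melt adds essentially nothing to sea level.
Total added water ≈ 1.079×10^13 m³ over 3.48×10^14 m² → Δh = 0.0310 m.

≈ 0.0310 m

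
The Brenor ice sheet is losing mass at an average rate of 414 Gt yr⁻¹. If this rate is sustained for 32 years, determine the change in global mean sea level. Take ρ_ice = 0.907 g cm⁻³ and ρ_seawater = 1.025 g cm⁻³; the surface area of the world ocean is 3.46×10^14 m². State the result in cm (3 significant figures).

≈ 3.74 cm

Total mass lost = 414 Gt/yr × 32 yr = 1.325×10^4 Gt = 1.325×10^16 kg.
ρ_w = 1.025 g cm⁻³ = 1025 kg m⁻³, so water volume = 1.325×10^16 / 1025 = 1.292×10^13 m³.
Δh = 1.292×10^13 / 3.46×10^14 = 0.0374 m = 3.74 cm.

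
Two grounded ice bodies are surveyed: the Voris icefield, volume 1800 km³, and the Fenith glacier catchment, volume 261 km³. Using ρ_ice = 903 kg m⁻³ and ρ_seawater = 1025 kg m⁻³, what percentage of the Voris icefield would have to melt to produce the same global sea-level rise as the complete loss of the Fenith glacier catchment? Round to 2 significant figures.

≈ 14 %

Equal sea-level rise means equal mass of meltwater, i.e. equal mass of ice lost.
Ice mass of Fenith: 2.357×10^14 kg; ice mass of Voris: 1.625×10^15 kg.
Fraction required = 2.357×10^14 / 1.625×10^15 = 0.145 → 14 %.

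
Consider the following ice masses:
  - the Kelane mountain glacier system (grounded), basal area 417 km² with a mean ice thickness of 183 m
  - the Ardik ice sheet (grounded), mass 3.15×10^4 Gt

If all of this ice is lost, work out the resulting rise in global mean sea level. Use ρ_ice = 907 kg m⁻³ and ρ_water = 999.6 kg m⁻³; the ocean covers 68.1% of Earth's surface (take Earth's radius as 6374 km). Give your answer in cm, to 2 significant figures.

Kelane: ice volume = 417 km² × 183 m = 76.31 km³; 76.31 × (907/999.6) = 69.24 km³ of water.
Ardik: 3.15×10^4 Gt = 3.150×10^16 kg; dividing by ρ_w = 999.6 kg m⁻³ gives 3.151×10^13 m³ of water.
Total added water ≈ 3.158×10^13 m³ over 3.48×10^14 m² → Δh = 0.0908 m = 9.1 cm.

≈ 9.1 cm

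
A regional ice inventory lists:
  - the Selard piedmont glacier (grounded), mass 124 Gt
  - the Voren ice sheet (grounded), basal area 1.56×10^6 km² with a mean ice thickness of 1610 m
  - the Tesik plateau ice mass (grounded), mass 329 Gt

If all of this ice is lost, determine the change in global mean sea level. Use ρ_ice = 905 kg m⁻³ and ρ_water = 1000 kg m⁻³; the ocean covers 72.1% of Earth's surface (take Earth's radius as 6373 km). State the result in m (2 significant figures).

≈ 6.2 m

Selard: 124 Gt = 1.240×10^14 kg; dividing by ρ_w = 1000 kg m⁻³ gives 1.240×10^11 m³ of water.
Voren: ice volume = 1.56×10^6 km² × 1610 m = 2.512×10^6 km³; 2.512×10^6 × (905/1000) = 2.273×10^6 km³ of water.
Tesik: 329 Gt = 3.290×10^14 kg; dividing by ρ_w = 1000 kg m⁻³ gives 3.290×10^11 m³ of water.
Total added water ≈ 2.273×10^15 m³ over 3.68×10^14 m² → Δh = 6.18 m.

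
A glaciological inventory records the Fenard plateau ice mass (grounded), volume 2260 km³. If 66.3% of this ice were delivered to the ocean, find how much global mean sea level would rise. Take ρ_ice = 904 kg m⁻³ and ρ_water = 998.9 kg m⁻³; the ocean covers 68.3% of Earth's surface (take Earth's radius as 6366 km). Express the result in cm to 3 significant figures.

≈ 0.390 cm

Fenard: 0.663 × 2260 km³ × (904/998.9) = 1356 km³ of water.
Spread over 3.48×10^14 m² of ocean, Δh = 1.356×10^12 / 3.48×10^14 = 3.90×10^-3 m = 0.390 cm.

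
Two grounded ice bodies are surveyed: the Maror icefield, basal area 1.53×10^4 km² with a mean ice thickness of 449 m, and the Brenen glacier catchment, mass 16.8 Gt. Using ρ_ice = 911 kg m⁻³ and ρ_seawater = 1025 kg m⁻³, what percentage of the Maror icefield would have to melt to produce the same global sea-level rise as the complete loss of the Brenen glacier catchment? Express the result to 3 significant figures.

Equal sea-level rise means equal mass of meltwater, i.e. equal mass of ice lost.
Ice mass of Brenen: 1.680×10^13 kg; ice mass of Maror: 6.258×10^15 kg.
Fraction required = 1.680×10^13 / 6.258×10^15 = 2.68×10^-3 → 0.268 %.

≈ 0.268 %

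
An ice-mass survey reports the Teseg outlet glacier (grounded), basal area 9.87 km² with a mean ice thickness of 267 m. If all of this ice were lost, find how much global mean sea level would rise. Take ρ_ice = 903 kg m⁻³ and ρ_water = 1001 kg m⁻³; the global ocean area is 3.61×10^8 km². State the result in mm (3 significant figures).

Teseg: ice volume = 9.87 km² × 267 m = 2.635 km³; 2.635 × (903/1001) = 2.377 km³ of water.
Spread over 3.61×10^14 m² of ocean, Δh = 2.377×10^9 / 3.61×10^14 = 6.59×10^-6 m = 6.59×10^-3 mm.

≈ 6.59×10^-3 mm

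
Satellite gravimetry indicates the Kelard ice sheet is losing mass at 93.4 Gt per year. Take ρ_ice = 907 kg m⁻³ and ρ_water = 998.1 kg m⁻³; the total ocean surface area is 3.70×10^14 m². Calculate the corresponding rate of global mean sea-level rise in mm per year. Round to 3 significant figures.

≈ 0.253 mm/yr

ρ_w = 998.1 kg m⁻³. Annual water volume added = 93.4 Gt / ρ_w = 9.340×10^13 kg / 998.1 kg m⁻³ = 9.358×10^10 m³.
Δh per year = 9.358×10^10 / 3.70×10^14 = 2.53×10^-4 m = 0.253 mm.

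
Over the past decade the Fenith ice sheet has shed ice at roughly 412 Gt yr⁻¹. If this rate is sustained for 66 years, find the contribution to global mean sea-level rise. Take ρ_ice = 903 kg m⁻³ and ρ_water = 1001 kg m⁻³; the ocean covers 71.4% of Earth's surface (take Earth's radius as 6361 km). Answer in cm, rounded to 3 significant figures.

≈ 7.48 cm

Total mass lost = 412 Gt/yr × 66 yr = 2.719×10^4 Gt = 2.719×10^16 kg.
ρ_w = 1001 kg m⁻³, so water volume = 2.719×10^16 / 1001 = 2.716×10^13 m³.
Δh = 2.716×10^13 / 3.63×10^14 = 0.0748 m = 7.48 cm.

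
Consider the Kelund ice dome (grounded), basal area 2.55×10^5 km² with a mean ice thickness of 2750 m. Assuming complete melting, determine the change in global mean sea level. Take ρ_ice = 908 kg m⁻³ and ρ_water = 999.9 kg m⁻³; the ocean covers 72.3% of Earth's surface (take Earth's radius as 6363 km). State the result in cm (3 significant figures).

≈ 173 cm

Kelund: ice volume = 2.55×10^5 km² × 2750 m = 7.012×10^5 km³; 7.012×10^5 × (908/999.9) = 6.368×10^5 km³ of water.
Spread over 3.68×10^14 m² of ocean, Δh = 6.368×10^14 / 3.68×10^14 = 1.73 m = 173 cm.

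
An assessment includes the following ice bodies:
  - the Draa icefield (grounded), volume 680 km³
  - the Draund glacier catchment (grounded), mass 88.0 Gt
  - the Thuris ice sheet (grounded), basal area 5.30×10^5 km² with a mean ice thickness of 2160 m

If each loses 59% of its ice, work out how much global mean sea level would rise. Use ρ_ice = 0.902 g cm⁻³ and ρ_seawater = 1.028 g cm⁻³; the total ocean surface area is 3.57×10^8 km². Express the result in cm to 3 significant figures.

Draa: 0.59 × 680 km³ × (902/1028) = 352.0 km³ of water.
Draund: 0.59 × 88.0 Gt = 5.192×10^13 kg; dividing by ρ_w = 1.028 g cm⁻³ = 1028 kg m⁻³ gives 5.051×10^10 m³ of water.
Thuris: ice volume = 5.30×10^5 km² × 2160 m = 1.145×10^6 km³; 0.59 × 1.145×10^6 × (902/1028) = 5.926×10^5 km³ of water.
Total added water ≈ 5.930×10^14 m³ over 3.57×10^14 m² → Δh = 1.66 m = 166 cm.

≈ 166 cm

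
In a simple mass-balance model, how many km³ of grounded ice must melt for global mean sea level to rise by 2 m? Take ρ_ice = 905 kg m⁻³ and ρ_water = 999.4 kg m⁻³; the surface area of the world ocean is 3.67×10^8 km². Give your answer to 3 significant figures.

Required water volume = Δh × A = 2 m × 3.67×10^14 m² = 7.340×10^14 m³ = 7.340×10^5 km³.
Ice volume = water volume × ρ_w/ρ_ice = 7.340×10^5 × 999.4/905 = 8.11×10^5 km³.

≈ 8.11×10^5 km³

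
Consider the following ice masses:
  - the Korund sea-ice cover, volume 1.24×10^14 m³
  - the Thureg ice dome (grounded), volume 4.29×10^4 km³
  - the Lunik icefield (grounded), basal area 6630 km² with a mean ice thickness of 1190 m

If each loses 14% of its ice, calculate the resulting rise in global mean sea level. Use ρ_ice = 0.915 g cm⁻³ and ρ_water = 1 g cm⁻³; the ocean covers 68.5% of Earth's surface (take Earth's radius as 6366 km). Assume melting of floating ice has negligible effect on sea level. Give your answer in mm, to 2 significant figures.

≈ 19 mm

The Korund sea-ice cover is floating and already displaces its own weight of water, so its melt adds essentially nothing to sea level.
Thureg: 0.14 × 4.29×10^4 km³ × (915/1000) = 5495 km³ of water.
Lunik: ice volume = 6630 km² × 1190 m = 7890 km³; 0.14 × 7890 × (915/1000) = 1011 km³ of water.
Total added water ≈ 6.506×10^12 m³ over 3.49×10^14 m² → Δh = 0.0187 m = 19 mm.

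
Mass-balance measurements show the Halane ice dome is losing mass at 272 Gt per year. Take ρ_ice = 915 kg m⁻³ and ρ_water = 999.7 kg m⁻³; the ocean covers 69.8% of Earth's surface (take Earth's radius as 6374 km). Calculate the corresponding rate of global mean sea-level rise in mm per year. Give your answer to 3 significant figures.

≈ 0.764 mm/yr

ρ_w = 999.7 kg m⁻³. Annual water volume added = 272 Gt / ρ_w = 2.720×10^14 kg / 999.7 kg m⁻³ = 2.721×10^11 m³.
Δh per year = 2.721×10^11 / 3.56×10^14 = 7.64×10^-4 m = 0.764 mm.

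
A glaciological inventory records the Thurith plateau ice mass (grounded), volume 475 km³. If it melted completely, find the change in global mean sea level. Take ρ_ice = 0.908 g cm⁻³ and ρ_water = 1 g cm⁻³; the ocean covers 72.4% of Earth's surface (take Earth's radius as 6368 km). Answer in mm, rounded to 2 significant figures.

Thurith: 475 km³ × (908/1000) = 431.3 km³ of water.
Spread over 3.69×10^14 m² of ocean, Δh = 4.313×10^11 / 3.69×10^14 = 1.17×10^-3 m = 1.2 mm.

≈ 1.2 mm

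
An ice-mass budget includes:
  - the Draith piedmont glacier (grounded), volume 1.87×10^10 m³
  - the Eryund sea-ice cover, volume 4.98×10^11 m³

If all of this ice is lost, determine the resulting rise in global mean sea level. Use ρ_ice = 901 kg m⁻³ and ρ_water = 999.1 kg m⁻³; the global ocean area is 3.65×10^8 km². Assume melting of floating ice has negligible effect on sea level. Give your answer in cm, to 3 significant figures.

Draith: 1.87×10^10 m³ × (901/999.1) = 1.686×10^10 m³ of water.
The Eryund sea-ice cover is floating and already displaces its own weight of water, so its melt adds essentially nothing to sea level.
Total added water ≈ 1.686×10^10 m³ over 3.65×10^14 m² → Δh = 4.62×10^-5 m = 4.62×10^-3 cm.

≈ 4.62×10^-3 cm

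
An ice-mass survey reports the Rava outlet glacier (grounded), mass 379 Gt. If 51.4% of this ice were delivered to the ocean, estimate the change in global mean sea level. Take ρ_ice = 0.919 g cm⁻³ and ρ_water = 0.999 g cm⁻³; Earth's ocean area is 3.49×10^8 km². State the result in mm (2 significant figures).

≈ 0.56 mm

Rava: 0.514 × 379 Gt = 1.948×10^14 kg; dividing by ρ_w = 0.999 g cm⁻³ = 999 kg m⁻³ gives 1.950×10^11 m³ of water.
Spread over 3.49×10^14 m² of ocean, Δh = 1.950×10^11 / 3.49×10^14 = 5.59×10^-4 m = 0.56 mm.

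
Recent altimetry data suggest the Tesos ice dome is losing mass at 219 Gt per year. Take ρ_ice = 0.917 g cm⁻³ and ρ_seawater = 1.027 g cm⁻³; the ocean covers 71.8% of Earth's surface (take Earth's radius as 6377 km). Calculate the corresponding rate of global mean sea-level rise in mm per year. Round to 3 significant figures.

≈ 0.581 mm/yr

ρ_w = 1.027 g cm⁻³ = 1027 kg m⁻³. Annual water volume added = 219 Gt / ρ_w = 2.190×10^14 kg / 1027 kg m⁻³ = 2.132×10^11 m³.
Δh per year = 2.132×10^11 / 3.67×10^14 = 5.81×10^-4 m = 0.581 mm.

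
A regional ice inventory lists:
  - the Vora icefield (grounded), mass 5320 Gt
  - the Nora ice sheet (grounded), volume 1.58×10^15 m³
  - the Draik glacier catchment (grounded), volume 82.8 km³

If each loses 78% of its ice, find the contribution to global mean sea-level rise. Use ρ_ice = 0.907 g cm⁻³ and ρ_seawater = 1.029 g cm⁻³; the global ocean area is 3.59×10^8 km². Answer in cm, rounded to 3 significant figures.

Vora: 0.78 × 5320 Gt = 4.150×10^15 kg; dividing by ρ_w = 1.029 g cm⁻³ = 1029 kg m⁻³ gives 4.033×10^12 m³ of water.
Nora: 0.78 × 1.58×10^15 m³ × (907/1029) = 1.086×10^15 m³ of water.
Draik: 0.78 × 82.8 km³ × (907/1029) = 56.93 km³ of water.
Total added water ≈ 1.090×10^15 m³ over 3.59×10^14 m² → Δh = 3.04 m = 304 cm.

≈ 304 cm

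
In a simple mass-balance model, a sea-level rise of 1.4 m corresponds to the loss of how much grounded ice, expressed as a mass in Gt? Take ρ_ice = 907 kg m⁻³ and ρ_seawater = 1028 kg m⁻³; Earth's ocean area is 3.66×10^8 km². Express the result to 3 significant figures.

≈ 5.27×10^5 Gt

Required water volume = Δh × A = 1.4 m × 3.66×10^14 m² = 5.124×10^14 m³.
ρ_w = 1028 kg m⁻³, so the mass of water = 5.124×10^14 m³ × 1028 kg m⁻³ = 5.267×10^17 kg = 5.27×10^5 Gt (and the same mass of ice, by conservation).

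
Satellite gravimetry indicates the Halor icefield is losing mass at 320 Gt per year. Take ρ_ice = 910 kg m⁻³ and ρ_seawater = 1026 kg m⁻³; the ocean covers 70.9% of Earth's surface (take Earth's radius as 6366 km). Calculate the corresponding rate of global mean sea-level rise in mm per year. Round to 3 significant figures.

≈ 0.864 mm/yr

ρ_w = 1026 kg m⁻³. Annual water volume added = 320 Gt / ρ_w = 3.200×10^14 kg / 1026 kg m⁻³ = 3.119×10^11 m³.
Δh per year = 3.119×10^11 / 3.61×10^14 = 8.64×10^-4 m = 0.864 mm.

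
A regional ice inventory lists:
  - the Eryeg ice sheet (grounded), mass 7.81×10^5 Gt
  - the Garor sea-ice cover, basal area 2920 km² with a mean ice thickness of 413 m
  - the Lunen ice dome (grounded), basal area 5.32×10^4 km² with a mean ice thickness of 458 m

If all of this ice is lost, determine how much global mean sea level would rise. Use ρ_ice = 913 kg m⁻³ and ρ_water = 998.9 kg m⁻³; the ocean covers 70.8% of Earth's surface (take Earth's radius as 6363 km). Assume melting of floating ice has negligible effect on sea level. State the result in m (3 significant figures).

≈ 2.23 m

Eryeg: 7.81×10^5 Gt = 7.810×10^17 kg; dividing by ρ_w = 998.9 kg m⁻³ gives 7.819×10^14 m³ of water.
The Garor sea-ice cover is floating and already displaces its own weight of water, so its melt adds essentially nothing to sea level.
Lunen: ice volume = 5.32×10^4 km² × 458 m = 2.437×10^4 km³; 2.437×10^4 × (913/998.9) = 2.227×10^4 km³ of water.
Total added water ≈ 8.041×10^14 m³ over 3.60×10^14 m² → Δh = 2.23 m.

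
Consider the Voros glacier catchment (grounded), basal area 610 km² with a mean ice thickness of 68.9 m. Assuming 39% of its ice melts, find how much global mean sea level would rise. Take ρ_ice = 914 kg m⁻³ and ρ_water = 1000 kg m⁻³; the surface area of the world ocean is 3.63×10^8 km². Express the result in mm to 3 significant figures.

Voros: ice volume = 610 km² × 68.9 m = 42.03 km³; 0.39 × 42.03 × (914/1000) = 14.98 km³ of water.
Spread over 3.63×10^14 m² of ocean, Δh = 1.498×10^10 / 3.63×10^14 = 4.13×10^-5 m = 0.0413 mm.

≈ 0.0413 mm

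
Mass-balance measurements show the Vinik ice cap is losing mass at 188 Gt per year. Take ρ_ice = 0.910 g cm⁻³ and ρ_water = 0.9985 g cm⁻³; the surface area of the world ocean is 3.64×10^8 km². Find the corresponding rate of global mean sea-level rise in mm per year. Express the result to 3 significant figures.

ρ_w = 0.9985 g cm⁻³ = 998.5 kg m⁻³. Annual water volume added = 188 Gt / ρ_w = 1.880×10^14 kg / 998.5 kg m⁻³ = 1.883×10^11 m³.
Δh per year = 1.883×10^11 / 3.64×10^14 = 5.17×10^-4 m = 0.517 mm.

≈ 0.517 mm/yr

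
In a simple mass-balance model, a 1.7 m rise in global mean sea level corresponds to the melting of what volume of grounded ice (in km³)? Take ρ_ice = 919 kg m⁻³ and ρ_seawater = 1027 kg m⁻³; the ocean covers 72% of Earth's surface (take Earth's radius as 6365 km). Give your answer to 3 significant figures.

Required water volume = Δh × A = 1.7 m × 3.67×10^14 m² = 6.231×10^14 m³ = 6.231×10^5 km³.
Ice volume = water volume × ρ_w/ρ_ice = 6.231×10^5 × 1027/919 = 6.96×10^5 km³.

≈ 6.96×10^5 km³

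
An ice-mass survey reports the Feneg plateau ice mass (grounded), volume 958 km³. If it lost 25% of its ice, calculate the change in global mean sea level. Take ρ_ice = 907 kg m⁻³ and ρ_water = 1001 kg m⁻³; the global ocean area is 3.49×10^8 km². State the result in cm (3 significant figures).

≈ 0.0622 cm

Feneg: 0.25 × 958 km³ × (907/1001) = 217.0 km³ of water.
Spread over 3.49×10^14 m² of ocean, Δh = 2.170×10^11 / 3.49×10^14 = 6.22×10^-4 m = 0.0622 cm.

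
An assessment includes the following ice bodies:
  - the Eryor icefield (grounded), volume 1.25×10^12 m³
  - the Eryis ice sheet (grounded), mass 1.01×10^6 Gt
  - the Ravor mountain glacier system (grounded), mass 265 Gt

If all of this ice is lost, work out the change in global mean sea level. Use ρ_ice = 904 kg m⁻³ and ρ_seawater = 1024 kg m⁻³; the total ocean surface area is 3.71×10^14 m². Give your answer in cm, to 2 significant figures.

Eryor: 1.25×10^12 m³ × (904/1024) = 1.104×10^12 m³ of water.
Eryis: 1.01×10^6 Gt = 1.010×10^18 kg; dividing by ρ_w = 1024 kg m⁻³ gives 9.863×10^14 m³ of water.
Ravor: 265 Gt = 2.650×10^14 kg; dividing by ρ_w = 1024 kg m⁻³ gives 2.588×10^11 m³ of water.
Total added water ≈ 9.877×10^14 m³ over 3.71×10^14 m² → Δh = 2.66 m = 270 cm.

≈ 270 cm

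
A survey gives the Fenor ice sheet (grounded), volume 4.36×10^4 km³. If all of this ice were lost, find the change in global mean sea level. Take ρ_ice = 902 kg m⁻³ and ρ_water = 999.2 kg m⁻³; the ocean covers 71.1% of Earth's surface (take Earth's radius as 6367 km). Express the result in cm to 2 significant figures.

≈ 11 cm

Fenor: 4.36×10^4 km³ × (902/999.2) = 3.936×10^4 km³ of water.
Spread over 3.62×10^14 m² of ocean, Δh = 3.936×10^13 / 3.62×10^14 = 0.109 m = 11 cm.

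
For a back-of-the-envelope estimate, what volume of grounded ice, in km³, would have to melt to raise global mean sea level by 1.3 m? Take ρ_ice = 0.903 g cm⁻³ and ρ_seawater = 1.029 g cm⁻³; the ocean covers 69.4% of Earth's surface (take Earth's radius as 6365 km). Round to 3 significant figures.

Required water volume = Δh × A = 1.3 m × 3.53×10^14 m² = 4.593×10^14 m³ = 4.593×10^5 km³.
Ice volume = water volume × ρ_w/ρ_ice = 4.593×10^5 × 1029/903 = 5.23×10^5 km³.

≈ 5.23×10^5 km³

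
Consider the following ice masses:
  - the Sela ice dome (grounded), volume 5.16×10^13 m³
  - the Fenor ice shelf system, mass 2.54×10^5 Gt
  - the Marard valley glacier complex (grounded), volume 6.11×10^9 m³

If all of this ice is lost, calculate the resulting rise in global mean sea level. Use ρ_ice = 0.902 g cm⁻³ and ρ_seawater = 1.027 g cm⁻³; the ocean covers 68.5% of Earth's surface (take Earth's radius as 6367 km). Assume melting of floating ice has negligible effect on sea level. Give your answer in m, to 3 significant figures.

≈ 0.130 m

Sela: 5.16×10^13 m³ × (902/1027) = 4.532×10^13 m³ of water.
The Fenor ice shelf system is floating and already displaces its own weight of water, so its melt adds essentially nothing to sea level.
Marard: 6.11×10^9 m³ × (902/1027) = 5.366×10^9 m³ of water.
Total added water ≈ 4.532×10^13 m³ over 3.49×10^14 m² → Δh = 0.130 m.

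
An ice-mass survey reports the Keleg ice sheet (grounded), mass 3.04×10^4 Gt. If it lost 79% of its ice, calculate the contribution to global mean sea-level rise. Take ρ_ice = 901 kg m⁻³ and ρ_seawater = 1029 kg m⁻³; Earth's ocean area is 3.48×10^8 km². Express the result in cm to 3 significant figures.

≈ 6.71 cm

Keleg: 0.79 × 3.04×10^4 Gt = 2.402×10^16 kg; dividing by ρ_w = 1029 kg m⁻³ gives 2.334×10^13 m³ of water.
Spread over 3.48×10^14 m² of ocean, Δh = 2.334×10^13 / 3.48×10^14 = 0.0671 m = 6.71 cm.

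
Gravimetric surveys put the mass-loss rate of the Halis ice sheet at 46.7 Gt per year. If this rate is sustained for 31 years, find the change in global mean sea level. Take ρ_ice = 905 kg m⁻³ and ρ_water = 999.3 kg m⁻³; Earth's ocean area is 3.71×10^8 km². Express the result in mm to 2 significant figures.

Total mass lost = 46.7 Gt/yr × 31 yr = 1448 Gt = 1.448×10^15 kg.
ρ_w = 999.3 kg m⁻³, so water volume = 1.448×10^15 / 999.3 = 1.449×10^12 m³.
Δh = 1.449×10^12 / 3.71×10^14 = 3.90×10^-3 m = 3.9 mm.

≈ 3.9 mm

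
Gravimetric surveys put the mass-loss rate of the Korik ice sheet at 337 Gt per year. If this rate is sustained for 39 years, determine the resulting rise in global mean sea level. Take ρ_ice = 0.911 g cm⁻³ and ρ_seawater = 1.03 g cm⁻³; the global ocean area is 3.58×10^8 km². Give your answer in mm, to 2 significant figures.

Total mass lost = 337 Gt/yr × 39 yr = 1.314×10^4 Gt = 1.314×10^16 kg.
ρ_w = 1.03 g cm⁻³ = 1030 kg m⁻³, so water volume = 1.314×10^16 / 1030 = 1.276×10^13 m³.
Δh = 1.276×10^13 / 3.58×10^14 = 0.0356 m = 36 mm.

≈ 36 mm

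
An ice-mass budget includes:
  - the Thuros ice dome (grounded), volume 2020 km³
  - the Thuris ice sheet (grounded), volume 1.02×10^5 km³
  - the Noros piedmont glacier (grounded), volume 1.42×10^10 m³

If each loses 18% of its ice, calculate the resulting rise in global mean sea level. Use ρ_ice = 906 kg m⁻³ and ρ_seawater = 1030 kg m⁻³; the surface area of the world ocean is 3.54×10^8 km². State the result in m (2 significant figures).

≈ 0.047 m

Thuros: 0.18 × 2020 km³ × (906/1030) = 319.8 km³ of water.
Thuris: 0.18 × 1.02×10^5 km³ × (906/1030) = 1.615×10^4 km³ of water.
Noros: 0.18 × 1.42×10^10 m³ × (906/1030) = 2.248×10^9 m³ of water.
Total added water ≈ 1.647×10^13 m³ over 3.54×10^14 m² → Δh = 0.0465 m.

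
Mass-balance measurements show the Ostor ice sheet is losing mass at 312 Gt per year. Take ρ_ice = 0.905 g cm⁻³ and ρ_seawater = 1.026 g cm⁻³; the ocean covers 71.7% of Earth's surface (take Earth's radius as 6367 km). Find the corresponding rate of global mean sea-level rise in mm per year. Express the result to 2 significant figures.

≈ 0.83 mm/yr

ρ_w = 1.026 g cm⁻³ = 1026 kg m⁻³. Annual water volume added = 312 Gt / ρ_w = 3.120×10^14 kg / 1026 kg m⁻³ = 3.041×10^11 m³.
Δh per year = 3.041×10^11 / 3.65×10^14 = 8.33×10^-4 m = 0.83 mm.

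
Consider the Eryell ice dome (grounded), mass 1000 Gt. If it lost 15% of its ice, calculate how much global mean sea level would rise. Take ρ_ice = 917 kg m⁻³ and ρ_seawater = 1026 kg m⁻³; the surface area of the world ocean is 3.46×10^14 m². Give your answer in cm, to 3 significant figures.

Eryell: 0.15 × 1000 Gt = 1.500×10^14 kg; dividing by ρ_w = 1026 kg m⁻³ gives 1.462×10^11 m³ of water.
Spread over 3.46×10^14 m² of ocean, Δh = 1.462×10^11 / 3.46×10^14 = 4.23×10^-4 m = 0.0423 cm.

≈ 0.0423 cm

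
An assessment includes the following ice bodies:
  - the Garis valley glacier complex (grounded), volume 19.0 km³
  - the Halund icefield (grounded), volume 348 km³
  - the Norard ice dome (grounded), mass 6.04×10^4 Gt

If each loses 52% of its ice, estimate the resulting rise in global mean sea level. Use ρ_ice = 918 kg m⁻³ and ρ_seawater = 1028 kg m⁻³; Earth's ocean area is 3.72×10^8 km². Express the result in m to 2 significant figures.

Garis: 0.52 × 19.0 km³ × (918/1028) = 8.823 km³ of water.
Halund: 0.52 × 348 km³ × (918/1028) = 161.6 km³ of water.
Norard: 0.52 × 6.04×10^4 Gt = 3.141×10^16 kg; dividing by ρ_w = 1028 kg m⁻³ gives 3.055×10^13 m³ of water.
Total added water ≈ 3.072×10^13 m³ over 3.72×10^14 m² → Δh = 0.0826 m.

≈ 0.083 m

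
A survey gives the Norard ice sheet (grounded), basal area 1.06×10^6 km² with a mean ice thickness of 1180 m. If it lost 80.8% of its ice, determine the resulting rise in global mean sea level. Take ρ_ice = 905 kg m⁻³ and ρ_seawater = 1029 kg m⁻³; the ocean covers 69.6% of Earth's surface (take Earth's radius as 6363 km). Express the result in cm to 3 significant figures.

≈ 251 cm

Norard: ice volume = 1.06×10^6 km² × 1180 m = 1.251×10^6 km³; 0.808 × 1.251×10^6 × (905/1029) = 8.889×10^5 km³ of water.
Spread over 3.54×10^14 m² of ocean, Δh = 8.889×10^14 / 3.54×10^14 = 2.51 m = 251 cm.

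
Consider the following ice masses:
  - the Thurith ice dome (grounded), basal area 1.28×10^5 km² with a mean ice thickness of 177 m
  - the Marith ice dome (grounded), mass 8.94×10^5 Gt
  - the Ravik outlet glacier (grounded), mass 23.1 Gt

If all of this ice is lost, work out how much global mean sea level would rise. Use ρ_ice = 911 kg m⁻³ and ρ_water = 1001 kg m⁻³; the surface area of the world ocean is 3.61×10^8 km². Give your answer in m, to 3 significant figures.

≈ 2.53 m

Thurith: ice volume = 1.28×10^5 km² × 177 m = 2.266×10^4 km³; 2.266×10^4 × (911/1001) = 2.062×10^4 km³ of water.
Marith: 8.94×10^5 Gt = 8.940×10^17 kg; dividing by ρ_w = 1001 kg m⁻³ gives 8.931×10^14 m³ of water.
Ravik: 23.1 Gt = 2.310×10^13 kg; dividing by ρ_w = 1001 kg m⁻³ gives 2.308×10^10 m³ of water.
Total added water ≈ 9.137×10^14 m³ over 3.61×10^14 m² → Δh = 2.53 m.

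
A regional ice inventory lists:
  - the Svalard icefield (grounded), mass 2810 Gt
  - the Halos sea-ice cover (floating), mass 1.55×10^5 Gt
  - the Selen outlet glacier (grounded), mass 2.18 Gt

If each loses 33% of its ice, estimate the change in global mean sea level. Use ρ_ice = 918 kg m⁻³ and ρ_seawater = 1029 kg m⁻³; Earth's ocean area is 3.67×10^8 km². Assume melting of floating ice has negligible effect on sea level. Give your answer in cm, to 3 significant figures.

≈ 0.246 cm

Svalard: 0.33 × 2810 Gt = 9.273×10^14 kg; dividing by ρ_w = 1029 kg m⁻³ gives 9.012×10^11 m³ of water.
The Halos sea-ice cover is floating and already displaces its own weight of water, so its melt adds essentially nothing to sea level.
Selen: 0.33 × 2.18 Gt = 7.194×10^11 kg; dividing by ρ_w = 1029 kg m⁻³ gives 6.991×10^8 m³ of water.
Total added water ≈ 9.019×10^11 m³ over 3.67×10^14 m² → Δh = 2.46×10^-3 m = 0.246 cm.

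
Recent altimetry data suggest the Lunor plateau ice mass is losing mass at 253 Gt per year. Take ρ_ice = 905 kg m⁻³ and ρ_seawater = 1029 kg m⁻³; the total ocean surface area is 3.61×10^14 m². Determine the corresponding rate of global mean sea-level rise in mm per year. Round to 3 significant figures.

≈ 0.681 mm/yr

ρ_w = 1029 kg m⁻³. Annual water volume added = 253 Gt / ρ_w = 2.530×10^14 kg / 1029 kg m⁻³ = 2.459×10^11 m³.
Δh per year = 2.459×10^11 / 3.61×10^14 = 6.81×10^-4 m = 0.681 mm.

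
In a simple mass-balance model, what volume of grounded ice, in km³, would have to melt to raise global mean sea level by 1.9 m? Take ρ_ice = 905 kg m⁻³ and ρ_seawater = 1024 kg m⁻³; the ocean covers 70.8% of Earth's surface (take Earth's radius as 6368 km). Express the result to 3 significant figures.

Required water volume = Δh × A = 1.9 m × 3.61×10^14 m² = 6.855×10^14 m³ = 6.855×10^5 km³.
Ice volume = water volume × ρ_w/ρ_ice = 6.855×10^5 × 1024/905 = 7.76×10^5 km³.

≈ 7.76×10^5 km³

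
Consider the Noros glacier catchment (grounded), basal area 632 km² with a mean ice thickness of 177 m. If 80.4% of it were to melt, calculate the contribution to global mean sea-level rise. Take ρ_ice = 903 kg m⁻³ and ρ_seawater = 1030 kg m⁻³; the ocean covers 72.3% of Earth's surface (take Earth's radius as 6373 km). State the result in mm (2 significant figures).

Noros: ice volume = 632 km² × 177 m = 111.9 km³; 0.804 × 111.9 × (903/1030) = 78.85 km³ of water.
Spread over 3.69×10^14 m² of ocean, Δh = 7.885×10^10 / 3.69×10^14 = 2.14×10^-4 m = 0.21 mm.

≈ 0.21 mm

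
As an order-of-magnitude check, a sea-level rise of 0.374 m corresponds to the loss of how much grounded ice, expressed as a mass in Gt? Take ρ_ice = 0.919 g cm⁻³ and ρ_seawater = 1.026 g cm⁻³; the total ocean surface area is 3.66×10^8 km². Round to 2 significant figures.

≈ 1.4×10^5 Gt

Required water volume = Δh × A = 0.374 m × 3.66×10^14 m² = 1.369×10^14 m³.
ρ_w = 1.026 g cm⁻³ = 1026 kg m⁻³, so the mass of water = 1.369×10^14 m³ × 1026 kg m⁻³ = 1.404×10^17 kg = 1.4×10^5 Gt (and the same mass of ice, by conservation).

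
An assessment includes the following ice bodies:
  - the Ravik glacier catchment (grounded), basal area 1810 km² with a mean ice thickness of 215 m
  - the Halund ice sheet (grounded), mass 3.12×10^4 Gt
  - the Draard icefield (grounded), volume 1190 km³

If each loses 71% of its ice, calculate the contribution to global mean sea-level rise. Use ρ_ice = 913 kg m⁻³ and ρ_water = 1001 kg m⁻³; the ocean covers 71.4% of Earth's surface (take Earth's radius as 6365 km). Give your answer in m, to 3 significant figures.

≈ 0.0637 m

Ravik: ice volume = 1810 km² × 215 m = 389.1 km³; 0.71 × 389.1 × (913/1001) = 252.0 km³ of water.
Halund: 0.71 × 3.12×10^4 Gt = 2.215×10^16 kg; dividing by ρ_w = 1001 kg m⁻³ gives 2.213×10^13 m³ of water.
Draard: 0.71 × 1190 km³ × (913/1001) = 770.6 km³ of water.
Total added water ≈ 2.315×10^13 m³ over 3.64×10^14 m² → Δh = 0.0637 m.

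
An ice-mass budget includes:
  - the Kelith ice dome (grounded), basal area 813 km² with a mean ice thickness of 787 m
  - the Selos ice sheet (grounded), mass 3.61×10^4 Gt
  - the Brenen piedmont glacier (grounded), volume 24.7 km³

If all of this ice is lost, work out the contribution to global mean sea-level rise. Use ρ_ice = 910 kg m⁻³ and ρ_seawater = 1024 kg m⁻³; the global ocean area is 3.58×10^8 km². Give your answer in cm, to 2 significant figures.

≈ 10 cm

Kelith: ice volume = 813 km² × 787 m = 639.8 km³; 639.8 × (910/1024) = 568.6 km³ of water.
Selos: 3.61×10^4 Gt = 3.610×10^16 kg; dividing by ρ_w = 1024 kg m⁻³ gives 3.525×10^13 m³ of water.
Brenen: 24.7 km³ × (910/1024) = 21.95 km³ of water.
Total added water ≈ 3.584×10^13 m³ over 3.58×10^14 m² → Δh = 0.100 m = 10 cm.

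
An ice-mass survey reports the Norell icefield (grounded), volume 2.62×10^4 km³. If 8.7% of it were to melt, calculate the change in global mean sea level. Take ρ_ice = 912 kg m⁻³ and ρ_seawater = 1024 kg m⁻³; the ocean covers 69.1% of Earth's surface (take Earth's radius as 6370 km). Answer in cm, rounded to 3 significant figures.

≈ 0.576 cm

Norell: 0.087 × 2.62×10^4 km³ × (912/1024) = 2030 km³ of water.
Spread over 3.52×10^14 m² of ocean, Δh = 2.030×10^12 / 3.52×10^14 = 5.76×10^-3 m = 0.576 cm.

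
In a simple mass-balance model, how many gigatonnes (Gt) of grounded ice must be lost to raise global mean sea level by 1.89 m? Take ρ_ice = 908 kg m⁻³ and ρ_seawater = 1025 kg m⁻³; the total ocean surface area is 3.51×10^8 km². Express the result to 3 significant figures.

≈ 6.80×10^5 Gt

Required water volume = Δh × A = 1.89 m × 3.51×10^14 m² = 6.634×10^14 m³.
ρ_w = 1025 kg m⁻³, so the mass of water = 6.634×10^14 m³ × 1025 kg m⁻³ = 6.800×10^17 kg = 6.80×10^5 Gt (and the same mass of ice, by conservation).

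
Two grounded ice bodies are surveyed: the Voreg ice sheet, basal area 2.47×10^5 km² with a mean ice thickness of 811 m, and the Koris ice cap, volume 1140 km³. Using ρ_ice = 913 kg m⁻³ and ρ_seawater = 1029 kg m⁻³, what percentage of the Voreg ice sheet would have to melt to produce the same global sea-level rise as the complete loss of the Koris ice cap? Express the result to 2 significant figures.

Equal sea-level rise means equal mass of meltwater, i.e. equal mass of ice lost.
Ice mass of Koris: 1.041×10^15 kg; ice mass of Voreg: 1.829×10^17 kg.
Fraction required = 1.041×10^15 / 1.829×10^17 = 5.69×10^-3 → 0.57 %.

≈ 0.57 %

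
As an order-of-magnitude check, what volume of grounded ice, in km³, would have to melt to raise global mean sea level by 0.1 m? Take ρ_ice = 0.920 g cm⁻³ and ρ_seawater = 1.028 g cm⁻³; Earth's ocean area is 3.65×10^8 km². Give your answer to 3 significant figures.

≈ 4.08×10^4 km³

Required water volume = Δh × A = 0.1 m × 3.65×10^14 m² = 3.650×10^13 m³ = 3.650×10^4 km³.
Ice volume = water volume × ρ_w/ρ_ice = 3.650×10^4 × 1028/920 = 4.08×10^4 km³.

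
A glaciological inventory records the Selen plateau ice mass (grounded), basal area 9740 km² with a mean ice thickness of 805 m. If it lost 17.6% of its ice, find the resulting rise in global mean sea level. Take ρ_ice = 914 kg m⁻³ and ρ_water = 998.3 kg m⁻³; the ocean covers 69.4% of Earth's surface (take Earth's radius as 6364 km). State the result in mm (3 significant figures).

≈ 3.58 mm

Selen: ice volume = 9740 km² × 805 m = 7841 km³; 0.176 × 7841 × (914/998.3) = 1263 km³ of water.
Spread over 3.53×10^14 m² of ocean, Δh = 1.263×10^12 / 3.53×10^14 = 3.58×10^-3 m = 3.58 mm.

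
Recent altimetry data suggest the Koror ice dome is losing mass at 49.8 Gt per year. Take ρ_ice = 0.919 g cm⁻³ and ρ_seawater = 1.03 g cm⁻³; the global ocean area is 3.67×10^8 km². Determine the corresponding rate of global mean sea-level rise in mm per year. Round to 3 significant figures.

ρ_w = 1.03 g cm⁻³ = 1030 kg m⁻³. Annual water volume added = 49.8 Gt / ρ_w = 4.980×10^13 kg / 1030 kg m⁻³ = 4.835×10^10 m³.
Δh per year = 4.835×10^10 / 3.67×10^14 = 1.32×10^-4 m = 0.132 mm.

≈ 0.132 mm/yr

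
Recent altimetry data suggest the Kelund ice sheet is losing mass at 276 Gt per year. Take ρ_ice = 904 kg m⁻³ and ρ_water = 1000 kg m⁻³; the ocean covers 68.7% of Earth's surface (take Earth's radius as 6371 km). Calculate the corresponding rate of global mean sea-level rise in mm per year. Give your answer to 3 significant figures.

ρ_w = 1000 kg m⁻³. Annual water volume added = 276 Gt / ρ_w = 2.760×10^14 kg / 1000 kg m⁻³ = 2.760×10^11 m³.
Δh per year = 2.760×10^11 / 3.50×10^14 = 7.88×10^-4 m = 0.788 mm.

≈ 0.788 mm/yr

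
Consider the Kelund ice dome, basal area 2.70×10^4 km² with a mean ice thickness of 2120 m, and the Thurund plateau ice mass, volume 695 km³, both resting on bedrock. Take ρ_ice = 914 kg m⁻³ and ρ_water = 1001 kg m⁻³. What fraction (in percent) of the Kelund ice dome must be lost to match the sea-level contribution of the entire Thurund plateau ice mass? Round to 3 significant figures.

Equal sea-level rise means equal mass of meltwater, i.e. equal mass of ice lost.
Ice mass of Thurund: 6.352×10^14 kg; ice mass of Kelund: 5.232×10^16 kg.
Fraction required = 6.352×10^14 / 5.232×10^16 = 0.0121 → 1.21 %.

≈ 1.21 %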